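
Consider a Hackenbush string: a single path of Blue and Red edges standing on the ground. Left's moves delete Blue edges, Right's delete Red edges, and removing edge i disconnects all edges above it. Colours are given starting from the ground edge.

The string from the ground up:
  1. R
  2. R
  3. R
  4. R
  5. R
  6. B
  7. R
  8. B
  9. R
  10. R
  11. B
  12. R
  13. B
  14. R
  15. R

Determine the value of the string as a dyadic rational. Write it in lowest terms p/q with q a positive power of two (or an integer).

-4823/1024

1 of 15 · R · max L −∞ · min R 0 -> -1
2 of 15 · RR · max L −∞ · min R -1 -> -2
3 of 15 · RRR · max L −∞ · min R -2 -> -3
4 of 15 · RRRR · max L −∞ · min R -3 -> -4
5 of 15 · RRRRR · max L −∞ · min R -4 -> -5
6 of 15 · RRRRRB · max L -5 · min R -4 -> -9/2
7 of 15 · RRRRRBR · max L -5 · min R -9/2 -> -19/4
8 of 15 · RRRRRBRB · max L -19/4 · min R -9/2 -> -37/8
9 of 15 · RRRRRBRBR · max L -19/4 · min R -37/8 -> -75/16
10 of 15 · RRRRRBRBRR · max L -19/4 · min R -75/16 -> -151/32
11 of 15 · RRRRRBRBRRB · max L -151/32 · min R -75/16 -> -301/64
12 of 15 · RRRRRBRBRRBR · max L -151/32 · min R -301/64 -> -603/128
13 of 15 · RRRRRBRBRRBRB · max L -603/128 · min R -301/64 -> -1205/256
14 of 15 · RRRRRBRBRRBRBR · max L -603/128 · min R -1205/256 -> -2411/512
15 of 15 · RRRRRBRBRRBRBRR · max L -603/128 · min R -2411/512 -> -4823/1024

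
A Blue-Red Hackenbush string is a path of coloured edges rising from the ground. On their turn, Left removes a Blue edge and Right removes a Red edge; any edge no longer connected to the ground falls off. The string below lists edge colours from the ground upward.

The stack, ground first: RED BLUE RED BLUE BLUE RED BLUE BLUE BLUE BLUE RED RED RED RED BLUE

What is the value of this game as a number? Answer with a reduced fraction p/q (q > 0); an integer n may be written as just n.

Recurse on prefixes of the 15-edge string RED BLUE RED BLUE BLUE RED BLUE BLUE BLUE BLUE RED RED RED RED BLUE:
g(R) = { · | 0 } ⇒ -1
g(RB) = { -1 | 0 } ⇒ -1/2
g(RBR) = { -1 | -1/2,0 } ⇒ -3/4
g(RBRB) = { -1,-3/4 | -1/2,0 } ⇒ -5/8
g(RBRBB) = { -1,-3/4,-5/8 | -1/2,0 } ⇒ -9/16
g(RBRBBR) = { -1,-3/4,-5/8 | -9/16,-1/2,0 } ⇒ -19/32
g(RBRBBRB) = { -1,-3/4,-5/8,-19/32 | -9/16,-1/2,0 } ⇒ -37/64
g(RBRBBRBB) = { -1,-3/4,-5/8,-19/32,-37/64 | -9/16,-1/2,0 } ⇒ -73/128
g(RBRBBRBBB) = { -1,-3/4,-5/8,-19/32,-37/64,-73/128 | -9/16,-1/2,0 } ⇒ -145/256
g(RBRBBRBBBB) = { -1,-3/4,-5/8,-19/32,-37/64,-73/128,-145/256 | -9/16,-1/2,0 } ⇒ -289/512
g(RBRBBRBBBBR) = { -1,-3/4,-5/8,-19/32,-37/64,-73/128,-145/256 | -289/512,-9/16,-1/2,0 } ⇒ -579/1024
g(RBRBBRBBBBRR) = { -1,-3/4,-5/8,-19/32,-37/64,-73/128,-145/256 | -579/1024,-289/512,-9/16,-1/2,0 } ⇒ -1159/2048
g(RBRBBRBBBBRRR) = { -1,-3/4,-5/8,-19/32,-37/64,-73/128,-145/256 | -1159/2048,-579/1024,-289/512,-9/16,-1/2,0 } ⇒ -2319/4096
g(RBRBBRBBBBRRRR) = { -1,-3/4,-5/8,-19/32,-37/64,-73/128,-145/256 | -2319/4096,-1159/2048,-579/1024,-289/512,-9/16,-1/2,0 } ⇒ -4639/8192
g(RBRBBRBBBBRRRRB) = { -1,-3/4,-5/8,-19/32,-37/64,-73/128,-145/256,-4639/8192 | -2319/4096,-1159/2048,-579/1024,-289/512,-9/16,-1/2,0 } ⇒ -9277/16384

-9277/16384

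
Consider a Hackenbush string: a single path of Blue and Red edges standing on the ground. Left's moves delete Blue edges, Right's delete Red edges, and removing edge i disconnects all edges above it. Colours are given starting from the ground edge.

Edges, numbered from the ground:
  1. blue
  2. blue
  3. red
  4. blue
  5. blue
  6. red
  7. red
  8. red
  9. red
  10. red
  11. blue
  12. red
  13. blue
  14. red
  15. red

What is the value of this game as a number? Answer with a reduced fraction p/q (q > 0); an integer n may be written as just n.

Prefix values for blue blue red blue blue red red red red red blue red blue red red via {L|R} + simplicity:
val(b) = { 0 | (no moves) } ⇒ 1
val(bb) = { 0 1 | (no moves) } ⇒ 2
val(bbr) = { 0 1 | 2 } ⇒ 3/2
val(bbrb) = { 0 1 3/2 | 2 } ⇒ 7/4
val(bbrbb) = { 0 1 3/2 7/4 | 2 } ⇒ 15/8
val(bbrbbr) = { 0 1 3/2 7/4 | 15/8 2 } ⇒ 29/16
val(bbrbbrr) = { 0 1 3/2 7/4 | 29/16 15/8 2 } ⇒ 57/32
val(bbrbbrrr) = { 0 1 3/2 7/4 | 57/32 29/16 15/8 2 } ⇒ 113/64
val(bbrbbrrrr) = { 0 1 3/2 7/4 | 113/64 57/32 29/16 15/8 2 } ⇒ 225/128
val(bbrbbrrrrr) = { 0 1 3/2 7/4 | 225/128 113/64 57/32 29/16 15/8 2 } ⇒ 449/256
val(bbrbbrrrrrb) = { 0 1 3/2 7/4 449/256 | 225/128 113/64 57/32 29/16 15/8 2 } ⇒ 899/512
val(bbrbbrrrrrbr) = { 0 1 3/2 7/4 449/256 | 899/512 225/128 113/64 57/32 29/16 15/8 2 } ⇒ 1797/1024
val(bbrbbrrrrrbrb) = { 0 1 3/2 7/4 449/256 1797/1024 | 899/512 225/128 113/64 57/32 29/16 15/8 2 } ⇒ 3595/2048
val(bbrbbrrrrrbrbr) = { 0 1 3/2 7/4 449/256 1797/1024 | 3595/2048 899/512 225/128 113/64 57/32 29/16 15/8 2 } ⇒ 7189/4096
val(bbrbbrrrrrbrbrr) = { 0 1 3/2 7/4 449/256 1797/1024 | 7189/4096 3595/2048 899/512 225/128 113/64 57/32 29/16 15/8 2 } ⇒ 14377/8192

14377/8192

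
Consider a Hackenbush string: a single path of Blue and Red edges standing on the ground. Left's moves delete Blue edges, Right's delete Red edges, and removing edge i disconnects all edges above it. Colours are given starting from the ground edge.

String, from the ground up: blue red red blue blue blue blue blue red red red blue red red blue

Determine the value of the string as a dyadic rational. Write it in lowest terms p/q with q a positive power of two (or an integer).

7955/16384

v(b) = { 0 | ∅ } so 1
v(br) = { 0 | 1 } so 1/2
v(brr) = { 0 | 1/2, 1 } so 1/4
v(brrb) = { 0, 1/4 | 1/2, 1 } so 3/8
v(brrbb) = { 0, 1/4, 3/8 | 1/2, 1 } so 7/16
v(brrbbb) = { 0, 1/4, 3/8, 7/16 | 1/2, 1 } so 15/32
v(brrbbbb) = { 0, 1/4, 3/8, 7/16, 15/32 | 1/2, 1 } so 31/64
v(brrbbbbb) = { 0, 1/4, 3/8, 7/16, 15/32, 31/64 | 1/2, 1 } so 63/128
v(brrbbbbbr) = { 0, 1/4, 3/8, 7/16, 15/32, 31/64 | 63/128, 1/2, 1 } so 125/256
v(brrbbbbbrr) = { 0, 1/4, 3/8, 7/16, 15/32, 31/64 | 125/256, 63/128, 1/2, 1 } so 249/512
v(brrbbbbbrrr) = { 0, 1/4, 3/8, 7/16, 15/32, 31/64 | 249/512, 125/256, 63/128, 1/2, 1 } so 497/1024
v(brrbbbbbrrrb) = { 0, 1/4, 3/8, 7/16, 15/32, 31/64, 497/1024 | 249/512, 125/256, 63/128, 1/2, 1 } so 995/2048
v(brrbbbbbrrrbr) = { 0, 1/4, 3/8, 7/16, 15/32, 31/64, 497/1024 | 995/2048, 249/512, 125/256, 63/128, 1/2, 1 } so 1989/4096
v(brrbbbbbrrrbrr) = { 0, 1/4, 3/8, 7/16, 15/32, 31/64, 497/1024 | 1989/4096, 995/2048, 249/512, 125/256, 63/128, 1/2, 1 } so 3977/8192
v(brrbbbbbrrrbrrb) = { 0, 1/4, 3/8, 7/16, 15/32, 31/64, 497/1024, 3977/8192 | 1989/4096, 995/2048, 249/512, 125/256, 63/128, 1/2, 1 } so 7955/16384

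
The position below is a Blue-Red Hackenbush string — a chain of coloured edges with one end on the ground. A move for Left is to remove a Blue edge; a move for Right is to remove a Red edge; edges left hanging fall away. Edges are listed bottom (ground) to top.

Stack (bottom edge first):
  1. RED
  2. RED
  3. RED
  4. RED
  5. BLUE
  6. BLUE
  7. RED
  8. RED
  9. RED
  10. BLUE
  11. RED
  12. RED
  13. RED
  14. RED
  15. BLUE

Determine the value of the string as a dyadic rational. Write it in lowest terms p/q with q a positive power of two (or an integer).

Build g(s[:k]) for k = 1..15, string s = RED RED RED RED BLUE BLUE RED RED RED BLUE RED RED RED RED BLUE.
g(R) = { ∅ | 0 } → -1
g(RR) = { ∅ | -1,0 } → -2
g(RRR) = { ∅ | -2,-1,0 } → -3
g(RRRR) = { ∅ | -3,-2,-1,0 } → -4
g(RRRRB) = { -4 | -3,-2,-1,0 } → -7/2
g(RRRRBB) = { -4,-7/2 | -3,-2,-1,0 } → -13/4
g(RRRRBBR) = { -4,-7/2 | -13/4,-3,-2,-1,0 } → -27/8
g(RRRRBBRR) = { -4,-7/2 | -27/8,-13/4,-3,-2,-1,0 } → -55/16
g(RRRRBBRRR) = { -4,-7/2 | -55/16,-27/8,-13/4,-3,-2,-1,0 } → -111/32
g(RRRRBBRRRB) = { -4,-7/2,-111/32 | -55/16,-27/8,-13/4,-3,-2,-1,0 } → -221/64
g(RRRRBBRRRBR) = { -4,-7/2,-111/32 | -221/64,-55/16,-27/8,-13/4,-3,-2,-1,0 } → -443/128
g(RRRRBBRRRBRR) = { -4,-7/2,-111/32 | -443/128,-221/64,-55/16,-27/8,-13/4,-3,-2,-1,0 } → -887/256
g(RRRRBBRRRBRRR) = { -4,-7/2,-111/32 | -887/256,-443/128,-221/64,-55/16,-27/8,-13/4,-3,-2,-1,0 } → -1775/512
g(RRRRBBRRRBRRRR) = { -4,-7/2,-111/32 | -1775/512,-887/256,-443/128,-221/64,-55/16,-27/8,-13/4,-3,-2,-1,0 } → -3551/1024
g(RRRRBBRRRBRRRRB) = { -4,-7/2,-111/32,-3551/1024 | -1775/512,-887/256,-443/128,-221/64,-55/16,-27/8,-13/4,-3,-2,-1,0 } → -7101/2048

-7101/2048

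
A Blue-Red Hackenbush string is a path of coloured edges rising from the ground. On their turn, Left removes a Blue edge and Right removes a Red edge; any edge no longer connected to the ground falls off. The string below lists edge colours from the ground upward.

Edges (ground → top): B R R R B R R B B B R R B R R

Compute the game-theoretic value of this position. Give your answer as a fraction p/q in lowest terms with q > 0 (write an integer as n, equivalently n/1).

Build value(s[:k]) for k = 1..15, string s = B R R R B R R B B B R R B R R.
value(B) = { 0 |  } → 1
value(BR) = { 0 | 1 } → 1/2
value(BRR) = { 0 | 1/2 1 } → 1/4
value(BRRR) = { 0 | 1/4 1/2 1 } → 1/8
value(BRRRB) = { 0 1/8 | 1/4 1/2 1 } → 3/16
value(BRRRBR) = { 0 1/8 | 3/16 1/4 1/2 1 } → 5/32
value(BRRRBRR) = { 0 1/8 | 5/32 3/16 1/4 1/2 1 } → 9/64
value(BRRRBRRB) = { 0 1/8 9/64 | 5/32 3/16 1/4 1/2 1 } → 19/128
value(BRRRBRRBB) = { 0 1/8 9/64 19/128 | 5/32 3/16 1/4 1/2 1 } → 39/256
value(BRRRBRRBBB) = { 0 1/8 9/64 19/128 39/256 | 5/32 3/16 1/4 1/2 1 } → 79/512
value(BRRRBRRBBBR) = { 0 1/8 9/64 19/128 39/256 | 79/512 5/32 3/16 1/4 1/2 1 } → 157/1024
value(BRRRBRRBBBRR) = { 0 1/8 9/64 19/128 39/256 | 157/1024 79/512 5/32 3/16 1/4 1/2 1 } → 313/2048
value(BRRRBRRBBBRRB) = { 0 1/8 9/64 19/128 39/256 313/2048 | 157/1024 79/512 5/32 3/16 1/4 1/2 1 } → 627/4096
value(BRRRBRRBBBRRBR) = { 0 1/8 9/64 19/128 39/256 313/2048 | 627/4096 157/1024 79/512 5/32 3/16 1/4 1/2 1 } → 1253/8192
value(BRRRBRRBBBRRBRR) = { 0 1/8 9/64 19/128 39/256 313/2048 | 1253/8192 627/4096 157/1024 79/512 5/32 3/16 1/4 1/2 1 } → 2505/16384

2505/16384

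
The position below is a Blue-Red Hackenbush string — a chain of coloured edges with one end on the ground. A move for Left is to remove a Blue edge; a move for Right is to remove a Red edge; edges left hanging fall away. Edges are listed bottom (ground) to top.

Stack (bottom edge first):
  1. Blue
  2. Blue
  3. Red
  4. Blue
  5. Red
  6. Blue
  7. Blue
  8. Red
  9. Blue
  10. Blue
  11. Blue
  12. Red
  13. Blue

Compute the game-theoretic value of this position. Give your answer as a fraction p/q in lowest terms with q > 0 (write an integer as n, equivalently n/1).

3515/2048

1 of 13 · B · max L 0 · min R +∞ → 1
2 of 13 · BB · max L 1 · min R +∞ → 2
3 of 13 · BBR · max L 1 · min R 2 → 3/2
4 of 13 · BBRB · max L 3/2 · min R 2 → 7/4
5 of 13 · BBRBR · max L 3/2 · min R 7/4 → 13/8
6 of 13 · BBRBRB · max L 13/8 · min R 7/4 → 27/16
7 of 13 · BBRBRBB · max L 27/16 · min R 7/4 → 55/32
8 of 13 · BBRBRBBR · max L 27/16 · min R 55/32 → 109/64
9 of 13 · BBRBRBBRB · max L 109/64 · min R 55/32 → 219/128
10 of 13 · BBRBRBBRBB · max L 219/128 · min R 55/32 → 439/256
11 of 13 · BBRBRBBRBBB · max L 439/256 · min R 55/32 → 879/512
12 of 13 · BBRBRBBRBBBR · max L 439/256 · min R 879/512 → 1757/1024
13 of 13 · BBRBRBBRBBBRB · max L 1757/1024 · min R 879/512 → 3515/2048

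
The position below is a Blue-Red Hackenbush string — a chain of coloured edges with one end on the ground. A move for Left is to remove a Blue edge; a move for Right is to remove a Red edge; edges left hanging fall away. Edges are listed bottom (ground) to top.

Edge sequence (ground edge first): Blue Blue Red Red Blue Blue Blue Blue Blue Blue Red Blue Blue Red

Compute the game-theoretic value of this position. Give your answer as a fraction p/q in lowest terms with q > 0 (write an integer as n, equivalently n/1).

6125/4096

Recurse on prefixes of the 14-edge string Blue Blue Red Red Blue Blue Blue Blue Blue Blue Red Blue Blue Red:
edge 1 of 14 (Blue): { 0 | ∅ } gives 1
edge 2 of 14 (Blue): { 0 1 | ∅ } gives 2
edge 3 of 14 (Red): { 0 1 | 2 } gives 3/2
edge 4 of 14 (Red): { 0 1 | 3/2 2 } gives 5/4
edge 5 of 14 (Blue): { 0 1 5/4 | 3/2 2 } gives 11/8
edge 6 of 14 (Blue): { 0 1 5/4 11/8 | 3/2 2 } gives 23/16
edge 7 of 14 (Blue): { 0 1 5/4 11/8 23/16 | 3/2 2 } gives 47/32
edge 8 of 14 (Blue): { 0 1 5/4 11/8 23/16 47/32 | 3/2 2 } gives 95/64
edge 9 of 14 (Blue): { 0 1 5/4 11/8 23/16 47/32 95/64 | 3/2 2 } gives 191/128
edge 10 of 14 (Blue): { 0 1 5/4 11/8 23/16 47/32 95/64 191/128 | 3/2 2 } gives 383/256
edge 11 of 14 (Red): { 0 1 5/4 11/8 23/16 47/32 95/64 191/128 | 383/256 3/2 2 } gives 765/512
edge 12 of 14 (Blue): { 0 1 5/4 11/8 23/16 47/32 95/64 191/128 765/512 | 383/256 3/2 2 } gives 1531/1024
edge 13 of 14 (Blue): { 0 1 5/4 11/8 23/16 47/32 95/64 191/128 765/512 1531/1024 | 383/256 3/2 2 } gives 3063/2048
edge 14 of 14 (Red): { 0 1 5/4 11/8 23/16 47/32 95/64 191/128 765/512 1531/1024 | 3063/2048 383/256 3/2 2 } gives 6125/4096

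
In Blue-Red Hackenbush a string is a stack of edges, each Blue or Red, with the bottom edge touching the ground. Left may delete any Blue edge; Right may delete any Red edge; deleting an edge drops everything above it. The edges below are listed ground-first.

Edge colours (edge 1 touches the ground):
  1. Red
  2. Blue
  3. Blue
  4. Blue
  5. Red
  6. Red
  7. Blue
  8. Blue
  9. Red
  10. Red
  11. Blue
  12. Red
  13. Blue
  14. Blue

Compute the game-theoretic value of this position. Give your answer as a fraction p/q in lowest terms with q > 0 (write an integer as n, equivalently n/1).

-1641/8192

v(R) = { · | 0 } gives -1
v(RB) = { -1 | 0 } gives -1/2
v(RBB) = { -1, -1/2 | 0 } gives -1/4
v(RBBB) = { -1, -1/2, -1/4 | 0 } gives -1/8
v(RBBBR) = { -1, -1/2, -1/4 | -1/8, 0 } gives -3/16
v(RBBBRR) = { -1, -1/2, -1/4 | -3/16, -1/8, 0 } gives -7/32
v(RBBBRRB) = { -1, -1/2, -1/4, -7/32 | -3/16, -1/8, 0 } gives -13/64
v(RBBBRRBB) = { -1, -1/2, -1/4, -7/32, -13/64 | -3/16, -1/8, 0 } gives -25/128
v(RBBBRRBBR) = { -1, -1/2, -1/4, -7/32, -13/64 | -25/128, -3/16, -1/8, 0 } gives -51/256
v(RBBBRRBBRR) = { -1, -1/2, -1/4, -7/32, -13/64 | -51/256, -25/128, -3/16, -1/8, 0 } gives -103/512
v(RBBBRRBBRRB) = { -1, -1/2, -1/4, -7/32, -13/64, -103/512 | -51/256, -25/128, -3/16, -1/8, 0 } gives -205/1024
v(RBBBRRBBRRBR) = { -1, -1/2, -1/4, -7/32, -13/64, -103/512 | -205/1024, -51/256, -25/128, -3/16, -1/8, 0 } gives -411/2048
v(RBBBRRBBRRBRB) = { -1, -1/2, -1/4, -7/32, -13/64, -103/512, -411/2048 | -205/1024, -51/256, -25/128, -3/16, -1/8, 0 } gives -821/4096
v(RBBBRRBBRRBRBB) = { -1, -1/2, -1/4, -7/32, -13/64, -103/512, -411/2048, -821/4096 | -205/1024, -51/256, -25/128, -3/16, -1/8, 0 } gives -1641/8192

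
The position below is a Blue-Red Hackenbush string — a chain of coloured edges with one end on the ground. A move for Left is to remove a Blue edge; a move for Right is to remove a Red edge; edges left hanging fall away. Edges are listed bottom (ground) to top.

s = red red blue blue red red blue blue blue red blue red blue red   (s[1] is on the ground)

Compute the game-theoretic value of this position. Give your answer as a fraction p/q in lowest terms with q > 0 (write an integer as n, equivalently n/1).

Prefix values for red red blue blue red red blue blue blue red blue red blue red via {L|R} + simplicity:
r: Left { (no moves) }, Right { 0 } ⇒ simplest -1
rr: Left { (no moves) }, Right { -1, 0 } ⇒ simplest -2
rrb: Left { -2 }, Right { -1, 0 } ⇒ simplest -3/2
rrbb: Left { -2, -3/2 }, Right { -1, 0 } ⇒ simplest -5/4
rrbbr: Left { -2, -3/2 }, Right { -5/4, -1, 0 } ⇒ simplest -11/8
rrbbrr: Left { -2, -3/2 }, Right { -11/8, -5/4, -1, 0 } ⇒ simplest -23/16
rrbbrrb: Left { -2, -3/2, -23/16 }, Right { -11/8, -5/4, -1, 0 } ⇒ simplest -45/32
rrbbrrbb: Left { -2, -3/2, -23/16, -45/32 }, Right { -11/8, -5/4, -1, 0 } ⇒ simplest -89/64
rrbbrrbbb: Left { -2, -3/2, -23/16, -45/32, -89/64 }, Right { -11/8, -5/4, -1, 0 } ⇒ simplest -177/128
rrbbrrbbbr: Left { -2, -3/2, -23/16, -45/32, -89/64 }, Right { -177/128, -11/8, -5/4, -1, 0 } ⇒ simplest -355/256
rrbbrrbbbrb: Left { -2, -3/2, -23/16, -45/32, -89/64, -355/256 }, Right { -177/128, -11/8, -5/4, -1, 0 } ⇒ simplest -709/512
rrbbrrbbbrbr: Left { -2, -3/2, -23/16, -45/32, -89/64, -355/256 }, Right { -709/512, -177/128, -11/8, -5/4, -1, 0 } ⇒ simplest -1419/1024
rrbbrrbbbrbrb: Left { -2, -3/2, -23/16, -45/32, -89/64, -355/256, -1419/1024 }, Right { -709/512, -177/128, -11/8, -5/4, -1, 0 } ⇒ simplest -2837/2048
rrbbrrbbbrbrbr: Left { -2, -3/2, -23/16, -45/32, -89/64, -355/256, -1419/1024 }, Right { -2837/2048, -709/512, -177/128, -11/8, -5/4, -1, 0 } ⇒ simplest -5675/4096

-5675/4096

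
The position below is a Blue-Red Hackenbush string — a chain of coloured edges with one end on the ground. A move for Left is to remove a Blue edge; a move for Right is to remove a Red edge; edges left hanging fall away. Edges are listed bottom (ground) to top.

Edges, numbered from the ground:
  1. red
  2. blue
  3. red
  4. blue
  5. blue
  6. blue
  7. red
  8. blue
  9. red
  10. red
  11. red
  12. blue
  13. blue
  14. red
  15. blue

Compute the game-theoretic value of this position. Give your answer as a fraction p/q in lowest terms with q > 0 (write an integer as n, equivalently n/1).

-8933/16384

Recurse on prefixes of the 15-edge string red blue red blue blue blue red blue red red red blue blue red blue:
1 of 15 · r · max L −∞ · min R 0 ⇒ -1
2 of 15 · rb · max L -1 · min R 0 ⇒ -1/2
3 of 15 · rbr · max L -1 · min R -1/2 ⇒ -3/4
4 of 15 · rbrb · max L -3/4 · min R -1/2 ⇒ -5/8
5 of 15 · rbrbb · max L -5/8 · min R -1/2 ⇒ -9/16
6 of 15 · rbrbbb · max L -9/16 · min R -1/2 ⇒ -17/32
7 of 15 · rbrbbbr · max L -9/16 · min R -17/32 ⇒ -35/64
8 of 15 · rbrbbbrb · max L -35/64 · min R -17/32 ⇒ -69/128
9 of 15 · rbrbbbrbr · max L -35/64 · min R -69/128 ⇒ -139/256
10 of 15 · rbrbbbrbrr · max L -35/64 · min R -139/256 ⇒ -279/512
11 of 15 · rbrbbbrbrrr · max L -35/64 · min R -279/512 ⇒ -559/1024
12 of 15 · rbrbbbrbrrrb · max L -559/1024 · min R -279/512 ⇒ -1117/2048
13 of 15 · rbrbbbrbrrrbb · max L -1117/2048 · min R -279/512 ⇒ -2233/4096
14 of 15 · rbrbbbrbrrrbbr · max L -1117/2048 · min R -2233/4096 ⇒ -4467/8192
15 of 15 · rbrbbbrbrrrbbrb · max L -4467/8192 · min R -2233/4096 ⇒ -8933/16384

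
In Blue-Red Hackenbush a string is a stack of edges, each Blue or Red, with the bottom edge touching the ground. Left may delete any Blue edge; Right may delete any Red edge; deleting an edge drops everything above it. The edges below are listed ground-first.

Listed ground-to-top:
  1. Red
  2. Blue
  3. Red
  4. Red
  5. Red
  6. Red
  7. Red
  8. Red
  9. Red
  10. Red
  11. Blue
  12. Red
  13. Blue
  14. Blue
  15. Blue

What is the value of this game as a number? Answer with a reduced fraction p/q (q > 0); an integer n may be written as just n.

-16337/16384

1 of 15 · R · max L −∞ · min R 0 -> -1
2 of 15 · RB · max L -1 · min R 0 -> -1/2
3 of 15 · RBR · max L -1 · min R -1/2 -> -3/4
4 of 15 · RBRR · max L -1 · min R -3/4 -> -7/8
5 of 15 · RBRRR · max L -1 · min R -7/8 -> -15/16
6 of 15 · RBRRRR · max L -1 · min R -15/16 -> -31/32
7 of 15 · RBRRRRR · max L -1 · min R -31/32 -> -63/64
8 of 15 · RBRRRRRR · max L -1 · min R -63/64 -> -127/128
9 of 15 · RBRRRRRRR · max L -1 · min R -127/128 -> -255/256
10 of 15 · RBRRRRRRRR · max L -1 · min R -255/256 -> -511/512
11 of 15 · RBRRRRRRRRB · max L -511/512 · min R -255/256 -> -1021/1024
12 of 15 · RBRRRRRRRRBR · max L -511/512 · min R -1021/1024 -> -2043/2048
13 of 15 · RBRRRRRRRRBRB · max L -2043/2048 · min R -1021/1024 -> -4085/4096
14 of 15 · RBRRRRRRRRBRBB · max L -4085/4096 · min R -1021/1024 -> -8169/8192
15 of 15 · RBRRRRRRRRBRBBB · max L -8169/8192 · min R -1021/1024 -> -16337/16384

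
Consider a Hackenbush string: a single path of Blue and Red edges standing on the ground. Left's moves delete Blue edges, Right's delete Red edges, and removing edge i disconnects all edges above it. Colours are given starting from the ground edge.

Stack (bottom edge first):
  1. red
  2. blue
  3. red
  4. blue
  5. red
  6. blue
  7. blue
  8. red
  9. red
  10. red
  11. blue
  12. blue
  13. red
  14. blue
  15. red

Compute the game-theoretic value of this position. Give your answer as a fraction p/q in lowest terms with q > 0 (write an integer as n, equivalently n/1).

edge 1 of 15 (red): { · | 0 } -> -1
edge 2 of 15 (blue): { -1 | 0 } -> -1/2
edge 3 of 15 (red): { -1 | -1/2, 0 } -> -3/4
edge 4 of 15 (blue): { -1, -3/4 | -1/2, 0 } -> -5/8
edge 5 of 15 (red): { -1, -3/4 | -5/8, -1/2, 0 } -> -11/16
edge 6 of 15 (blue): { -1, -3/4, -11/16 | -5/8, -1/2, 0 } -> -21/32
edge 7 of 15 (blue): { -1, -3/4, -11/16, -21/32 | -5/8, -1/2, 0 } -> -41/64
edge 8 of 15 (red): { -1, -3/4, -11/16, -21/32 | -41/64, -5/8, -1/2, 0 } -> -83/128
edge 9 of 15 (red): { -1, -3/4, -11/16, -21/32 | -83/128, -41/64, -5/8, -1/2, 0 } -> -167/256
edge 10 of 15 (red): { -1, -3/4, -11/16, -21/32 | -167/256, -83/128, -41/64, -5/8, -1/2, 0 } -> -335/512
edge 11 of 15 (blue): { -1, -3/4, -11/16, -21/32, -335/512 | -167/256, -83/128, -41/64, -5/8, -1/2, 0 } -> -669/1024
edge 12 of 15 (blue): { -1, -3/4, -11/16, -21/32, -335/512, -669/1024 | -167/256, -83/128, -41/64, -5/8, -1/2, 0 } -> -1337/2048
edge 13 of 15 (red): { -1, -3/4, -11/16, -21/32, -335/512, -669/1024 | -1337/2048, -167/256, -83/128, -41/64, -5/8, -1/2, 0 } -> -2675/4096
edge 14 of 15 (blue): { -1, -3/4, -11/16, -21/32, -335/512, -669/1024, -2675/4096 | -1337/2048, -167/256, -83/128, -41/64, -5/8, -1/2, 0 } -> -5349/8192
edge 15 of 15 (red): { -1, -3/4, -11/16, -21/32, -335/512, -669/1024, -2675/4096 | -5349/8192, -1337/2048, -167/256, -83/128, -41/64, -5/8, -1/2, 0 } -> -10699/16384

-10699/16384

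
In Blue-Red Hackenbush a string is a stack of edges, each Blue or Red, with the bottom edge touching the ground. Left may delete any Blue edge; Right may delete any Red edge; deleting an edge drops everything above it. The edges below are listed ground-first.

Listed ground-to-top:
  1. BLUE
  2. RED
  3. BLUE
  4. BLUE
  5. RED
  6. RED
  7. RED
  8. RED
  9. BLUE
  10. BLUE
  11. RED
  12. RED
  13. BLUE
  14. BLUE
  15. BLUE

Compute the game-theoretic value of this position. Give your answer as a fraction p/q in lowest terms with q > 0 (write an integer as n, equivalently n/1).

12495/16384

Prefix values for BLUE RED BLUE BLUE RED RED RED RED BLUE BLUE RED RED BLUE BLUE BLUE via {L|R} + simplicity:
1 of 15 · B · max L 0 · min R +∞ gives 1
2 of 15 · BR · max L 0 · min R 1 gives 1/2
3 of 15 · BRB · max L 1/2 · min R 1 gives 3/4
4 of 15 · BRBB · max L 3/4 · min R 1 gives 7/8
5 of 15 · BRBBR · max L 3/4 · min R 7/8 gives 13/16
6 of 15 · BRBBRR · max L 3/4 · min R 13/16 gives 25/32
7 of 15 · BRBBRRR · max L 3/4 · min R 25/32 gives 49/64
8 of 15 · BRBBRRRR · max L 3/4 · min R 49/64 gives 97/128
9 of 15 · BRBBRRRRB · max L 97/128 · min R 49/64 gives 195/256
10 of 15 · BRBBRRRRBB · max L 195/256 · min R 49/64 gives 391/512
11 of 15 · BRBBRRRRBBR · max L 195/256 · min R 391/512 gives 781/1024
12 of 15 · BRBBRRRRBBRR · max L 195/256 · min R 781/1024 gives 1561/2048
13 of 15 · BRBBRRRRBBRRB · max L 1561/2048 · min R 781/1024 gives 3123/4096
14 of 15 · BRBBRRRRBBRRBB · max L 3123/4096 · min R 781/1024 gives 6247/8192
15 of 15 · BRBBRRRRBBRRBBB · max L 6247/8192 · min R 781/1024 gives 12495/16384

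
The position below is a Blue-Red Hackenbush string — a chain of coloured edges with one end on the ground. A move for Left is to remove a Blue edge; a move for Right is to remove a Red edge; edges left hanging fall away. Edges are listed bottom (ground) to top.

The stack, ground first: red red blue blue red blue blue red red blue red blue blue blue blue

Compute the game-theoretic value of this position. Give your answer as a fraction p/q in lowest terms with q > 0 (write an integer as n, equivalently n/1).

value(r) = {  | 0 } so -1
value(rr) = {  | -1; 0 } so -2
value(rrb) = { -2 | -1; 0 } so -3/2
value(rrbb) = { -2; -3/2 | -1; 0 } so -5/4
value(rrbbr) = { -2; -3/2 | -5/4; -1; 0 } so -11/8
value(rrbbrb) = { -2; -3/2; -11/8 | -5/4; -1; 0 } so -21/16
value(rrbbrbb) = { -2; -3/2; -11/8; -21/16 | -5/4; -1; 0 } so -41/32
value(rrbbrbbr) = { -2; -3/2; -11/8; -21/16 | -41/32; -5/4; -1; 0 } so -83/64
value(rrbbrbbrr) = { -2; -3/2; -11/8; -21/16 | -83/64; -41/32; -5/4; -1; 0 } so -167/128
value(rrbbrbbrrb) = { -2; -3/2; -11/8; -21/16; -167/128 | -83/64; -41/32; -5/4; -1; 0 } so -333/256
value(rrbbrbbrrbr) = { -2; -3/2; -11/8; -21/16; -167/128 | -333/256; -83/64; -41/32; -5/4; -1; 0 } so -667/512
value(rrbbrbbrrbrb) = { -2; -3/2; -11/8; -21/16; -167/128; -667/512 | -333/256; -83/64; -41/32; -5/4; -1; 0 } so -1333/1024
value(rrbbrbbrrbrbb) = { -2; -3/2; -11/8; -21/16; -167/128; -667/512; -1333/1024 | -333/256; -83/64; -41/32; -5/4; -1; 0 } so -2665/2048
value(rrbbrbbrrbrbbb) = { -2; -3/2; -11/8; -21/16; -167/128; -667/512; -1333/1024; -2665/2048 | -333/256; -83/64; -41/32; -5/4; -1; 0 } so -5329/4096
value(rrbbrbbrrbrbbbb) = { -2; -3/2; -11/8; -21/16; -167/128; -667/512; -1333/1024; -2665/2048; -5329/4096 | -333/256; -83/64; -41/32; -5/4; -1; 0 } so -10657/8192

-10657/8192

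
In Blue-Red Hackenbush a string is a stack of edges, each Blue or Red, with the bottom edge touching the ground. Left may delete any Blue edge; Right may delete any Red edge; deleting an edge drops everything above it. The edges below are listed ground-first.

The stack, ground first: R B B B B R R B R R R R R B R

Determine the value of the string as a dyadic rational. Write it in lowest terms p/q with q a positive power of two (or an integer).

-1787/16384

R: Left { none }, Right { 0 } = simplest -1
RB: Left { -1 }, Right { 0 } = simplest -1/2
RBB: Left { -1, -1/2 }, Right { 0 } = simplest -1/4
RBBB: Left { -1, -1/2, -1/4 }, Right { 0 } = simplest -1/8
RBBBB: Left { -1, -1/2, -1/4, -1/8 }, Right { 0 } = simplest -1/16
RBBBBR: Left { -1, -1/2, -1/4, -1/8 }, Right { -1/16, 0 } = simplest -3/32
RBBBBRR: Left { -1, -1/2, -1/4, -1/8 }, Right { -3/32, -1/16, 0 } = simplest -7/64
RBBBBRRB: Left { -1, -1/2, -1/4, -1/8, -7/64 }, Right { -3/32, -1/16, 0 } = simplest -13/128
RBBBBRRBR: Left { -1, -1/2, -1/4, -1/8, -7/64 }, Right { -13/128, -3/32, -1/16, 0 } = simplest -27/256
RBBBBRRBRR: Left { -1, -1/2, -1/4, -1/8, -7/64 }, Right { -27/256, -13/128, -3/32, -1/16, 0 } = simplest -55/512
RBBBBRRBRRR: Left { -1, -1/2, -1/4, -1/8, -7/64 }, Right { -55/512, -27/256, -13/128, -3/32, -1/16, 0 } = simplest -111/1024
RBBBBRRBRRRR: Left { -1, -1/2, -1/4, -1/8, -7/64 }, Right { -111/1024, -55/512, -27/256, -13/128, -3/32, -1/16, 0 } = simplest -223/2048
RBBBBRRBRRRRR: Left { -1, -1/2, -1/4, -1/8, -7/64 }, Right { -223/2048, -111/1024, -55/512, -27/256, -13/128, -3/32, -1/16, 0 } = simplest -447/4096
RBBBBRRBRRRRRB: Left { -1, -1/2, -1/4, -1/8, -7/64, -447/4096 }, Right { -223/2048, -111/1024, -55/512, -27/256, -13/128, -3/32, -1/16, 0 } = simplest -893/8192
RBBBBRRBRRRRRBR: Left { -1, -1/2, -1/4, -1/8, -7/64, -447/4096 }, Right { -893/8192, -223/2048, -111/1024, -55/512, -27/256, -13/128, -3/32, -1/16, 0 } = simplest -1787/16384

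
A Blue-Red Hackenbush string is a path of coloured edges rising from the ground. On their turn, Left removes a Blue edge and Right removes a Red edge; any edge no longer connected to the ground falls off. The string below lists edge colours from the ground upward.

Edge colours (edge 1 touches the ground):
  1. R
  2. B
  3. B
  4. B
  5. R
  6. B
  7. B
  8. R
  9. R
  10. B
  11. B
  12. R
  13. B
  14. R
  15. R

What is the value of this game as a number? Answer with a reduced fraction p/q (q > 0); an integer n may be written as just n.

val_1 [R]  L=[·]  R=[0]  gives -1
val_2 [RB]  L=[-1]  R=[0]  gives -1/2
val_3 [RBB]  L=[-1 -1/2]  R=[0]  gives -1/4
val_4 [RBBB]  L=[-1 -1/2 -1/4]  R=[0]  gives -1/8
val_5 [RBBBR]  L=[-1 -1/2 -1/4]  R=[-1/8 0]  gives -3/16
val_6 [RBBBRB]  L=[-1 -1/2 -1/4 -3/16]  R=[-1/8 0]  gives -5/32
val_7 [RBBBRBB]  L=[-1 -1/2 -1/4 -3/16 -5/32]  R=[-1/8 0]  gives -9/64
val_8 [RBBBRBBR]  L=[-1 -1/2 -1/4 -3/16 -5/32]  R=[-9/64 -1/8 0]  gives -19/128
val_9 [RBBBRBBRR]  L=[-1 -1/2 -1/4 -3/16 -5/32]  R=[-19/128 -9/64 -1/8 0]  gives -39/256
val_10 [RBBBRBBRRB]  L=[-1 -1/2 -1/4 -3/16 -5/32 -39/256]  R=[-19/128 -9/64 -1/8 0]  gives -77/512
val_11 [RBBBRBBRRBB]  L=[-1 -1/2 -1/4 -3/16 -5/32 -39/256 -77/512]  R=[-19/128 -9/64 -1/8 0]  gives -153/1024
val_12 [RBBBRBBRRBBR]  L=[-1 -1/2 -1/4 -3/16 -5/32 -39/256 -77/512]  R=[-153/1024 -19/128 -9/64 -1/8 0]  gives -307/2048
val_13 [RBBBRBBRRBBRB]  L=[-1 -1/2 -1/4 -3/16 -5/32 -39/256 -77/512 -307/2048]  R=[-153/1024 -19/128 -9/64 -1/8 0]  gives -613/4096
val_14 [RBBBRBBRRBBRBR]  L=[-1 -1/2 -1/4 -3/16 -5/32 -39/256 -77/512 -307/2048]  R=[-613/4096 -153/1024 -19/128 -9/64 -1/8 0]  gives -1227/8192
val_15 [RBBBRBBRRBBRBRR]  L=[-1 -1/2 -1/4 -3/16 -5/32 -39/256 -77/512 -307/2048]  R=[-1227/8192 -613/4096 -153/1024 -19/128 -9/64 -1/8 0]  gives -2455/16384

-2455/16384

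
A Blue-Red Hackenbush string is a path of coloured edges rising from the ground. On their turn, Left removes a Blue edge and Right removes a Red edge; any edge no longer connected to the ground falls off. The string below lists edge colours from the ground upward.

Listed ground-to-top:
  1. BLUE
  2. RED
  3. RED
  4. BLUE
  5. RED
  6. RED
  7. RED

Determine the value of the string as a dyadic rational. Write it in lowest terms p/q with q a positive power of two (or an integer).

17/64

Build value(s[:k]) for k = 1..7, string s = BLUE RED RED BLUE RED RED RED.
value(B) = { 0 | ∅ } = 1
value(BR) = { 0 | 1 } = 1/2
value(BRR) = { 0 | 1/2; 1 } = 1/4
value(BRRB) = { 0; 1/4 | 1/2; 1 } = 3/8
value(BRRBR) = { 0; 1/4 | 3/8; 1/2; 1 } = 5/16
value(BRRBRR) = { 0; 1/4 | 5/16; 3/8; 1/2; 1 } = 9/32
value(BRRBRRR) = { 0; 1/4 | 9/32; 5/16; 3/8; 1/2; 1 } = 17/64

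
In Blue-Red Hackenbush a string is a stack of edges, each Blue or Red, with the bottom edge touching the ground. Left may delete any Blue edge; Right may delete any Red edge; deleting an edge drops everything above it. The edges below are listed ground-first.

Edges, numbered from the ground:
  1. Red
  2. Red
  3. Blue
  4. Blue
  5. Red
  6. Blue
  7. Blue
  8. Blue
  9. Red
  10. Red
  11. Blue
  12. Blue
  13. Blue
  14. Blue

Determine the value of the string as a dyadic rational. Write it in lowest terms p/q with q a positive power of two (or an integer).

edge 1 of 14 (Red): { none | 0 } = -1
edge 2 of 14 (Red): { none | -1; 0 } = -2
edge 3 of 14 (Blue): { -2 | -1; 0 } = -3/2
edge 4 of 14 (Blue): { -2; -3/2 | -1; 0 } = -5/4
edge 5 of 14 (Red): { -2; -3/2 | -5/4; -1; 0 } = -11/8
edge 6 of 14 (Blue): { -2; -3/2; -11/8 | -5/4; -1; 0 } = -21/16
edge 7 of 14 (Blue): { -2; -3/2; -11/8; -21/16 | -5/4; -1; 0 } = -41/32
edge 8 of 14 (Blue): { -2; -3/2; -11/8; -21/16; -41/32 | -5/4; -1; 0 } = -81/64
edge 9 of 14 (Red): { -2; -3/2; -11/8; -21/16; -41/32 | -81/64; -5/4; -1; 0 } = -163/128
edge 10 of 14 (Red): { -2; -3/2; -11/8; -21/16; -41/32 | -163/128; -81/64; -5/4; -1; 0 } = -327/256
edge 11 of 14 (Blue): { -2; -3/2; -11/8; -21/16; -41/32; -327/256 | -163/128; -81/64; -5/4; -1; 0 } = -653/512
edge 12 of 14 (Blue): { -2; -3/2; -11/8; -21/16; -41/32; -327/256; -653/512 | -163/128; -81/64; -5/4; -1; 0 } = -1305/1024
edge 13 of 14 (Blue): { -2; -3/2; -11/8; -21/16; -41/32; -327/256; -653/512; -1305/1024 | -163/128; -81/64; -5/4; -1; 0 } = -2609/2048
edge 14 of 14 (Blue): { -2; -3/2; -11/8; -21/16; -41/32; -327/256; -653/512; -1305/1024; -2609/2048 | -163/128; -81/64; -5/4; -1; 0 } = -5217/4096

-5217/4096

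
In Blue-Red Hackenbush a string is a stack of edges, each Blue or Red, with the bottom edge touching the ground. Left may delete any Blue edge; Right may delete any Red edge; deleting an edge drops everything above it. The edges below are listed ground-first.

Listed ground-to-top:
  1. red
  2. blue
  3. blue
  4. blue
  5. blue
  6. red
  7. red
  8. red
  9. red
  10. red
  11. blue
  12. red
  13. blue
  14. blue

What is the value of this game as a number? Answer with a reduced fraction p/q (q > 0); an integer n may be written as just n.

-1001/8192

Prefix values for red blue blue blue blue red red red red red blue red blue blue via {L|R} + simplicity:
r: Left { (no moves) }, Right { 0 } gives simplest -1
rb: Left { -1 }, Right { 0 } gives simplest -1/2
rbb: Left { -1,-1/2 }, Right { 0 } gives simplest -1/4
rbbb: Left { -1,-1/2,-1/4 }, Right { 0 } gives simplest -1/8
rbbbb: Left { -1,-1/2,-1/4,-1/8 }, Right { 0 } gives simplest -1/16
rbbbbr: Left { -1,-1/2,-1/4,-1/8 }, Right { -1/16,0 } gives simplest -3/32
rbbbbrr: Left { -1,-1/2,-1/4,-1/8 }, Right { -3/32,-1/16,0 } gives simplest -7/64
rbbbbrrr: Left { -1,-1/2,-1/4,-1/8 }, Right { -7/64,-3/32,-1/16,0 } gives simplest -15/128
rbbbbrrrr: Left { -1,-1/2,-1/4,-1/8 }, Right { -15/128,-7/64,-3/32,-1/16,0 } gives simplest -31/256
rbbbbrrrrr: Left { -1,-1/2,-1/4,-1/8 }, Right { -31/256,-15/128,-7/64,-3/32,-1/16,0 } gives simplest -63/512
rbbbbrrrrrb: Left { -1,-1/2,-1/4,-1/8,-63/512 }, Right { -31/256,-15/128,-7/64,-3/32,-1/16,0 } gives simplest -125/1024
rbbbbrrrrrbr: Left { -1,-1/2,-1/4,-1/8,-63/512 }, Right { -125/1024,-31/256,-15/128,-7/64,-3/32,-1/16,0 } gives simplest -251/2048
rbbbbrrrrrbrb: Left { -1,-1/2,-1/4,-1/8,-63/512,-251/2048 }, Right { -125/1024,-31/256,-15/128,-7/64,-3/32,-1/16,0 } gives simplest -501/4096
rbbbbrrrrrbrbb: Left { -1,-1/2,-1/4,-1/8,-63/512,-251/2048,-501/4096 }, Right { -125/1024,-31/256,-15/128,-7/64,-3/32,-1/16,0 } gives simplest -1001/8192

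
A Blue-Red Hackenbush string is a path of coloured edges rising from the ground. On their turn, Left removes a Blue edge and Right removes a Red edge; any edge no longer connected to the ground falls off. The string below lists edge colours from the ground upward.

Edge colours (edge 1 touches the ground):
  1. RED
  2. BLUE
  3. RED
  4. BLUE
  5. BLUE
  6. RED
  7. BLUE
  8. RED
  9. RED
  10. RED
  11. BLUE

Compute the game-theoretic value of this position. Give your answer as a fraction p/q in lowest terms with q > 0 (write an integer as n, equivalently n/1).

-605/1024

Prefix values for RED BLUE RED BLUE BLUE RED BLUE RED RED RED BLUE via {L|R} + simplicity:
step 1: add RED to get R; options L={ · } R={ 0 } — -1
step 2: add BLUE to get RB; options L={ -1 } R={ 0 } — -1/2
step 3: add RED to get RBR; options L={ -1 } R={ -1/2,0 } — -3/4
step 4: add BLUE to get RBRB; options L={ -1,-3/4 } R={ -1/2,0 } — -5/8
step 5: add BLUE to get RBRBB; options L={ -1,-3/4,-5/8 } R={ -1/2,0 } — -9/16
step 6: add RED to get RBRBBR; options L={ -1,-3/4,-5/8 } R={ -9/16,-1/2,0 } — -19/32
step 7: add BLUE to get RBRBBRB; options L={ -1,-3/4,-5/8,-19/32 } R={ -9/16,-1/2,0 } — -37/64
step 8: add RED to get RBRBBRBR; options L={ -1,-3/4,-5/8,-19/32 } R={ -37/64,-9/16,-1/2,0 } — -75/128
step 9: add RED to get RBRBBRBRR; options L={ -1,-3/4,-5/8,-19/32 } R={ -75/128,-37/64,-9/16,-1/2,0 } — -151/256
step 10: add RED to get RBRBBRBRRR; options L={ -1,-3/4,-5/8,-19/32 } R={ -151/256,-75/128,-37/64,-9/16,-1/2,0 } — -303/512
step 11: add BLUE to get RBRBBRBRRRB; options L={ -1,-3/4,-5/8,-19/32,-303/512 } R={ -151/256,-75/128,-37/64,-9/16,-1/2,0 } — -605/1024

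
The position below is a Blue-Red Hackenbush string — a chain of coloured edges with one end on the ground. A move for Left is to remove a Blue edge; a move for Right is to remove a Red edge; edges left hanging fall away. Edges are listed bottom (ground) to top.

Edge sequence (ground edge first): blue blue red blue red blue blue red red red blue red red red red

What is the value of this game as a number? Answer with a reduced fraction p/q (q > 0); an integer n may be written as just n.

v(b) = { 0 |  } → 1
v(bb) = { 0, 1 |  } → 2
v(bbr) = { 0, 1 | 2 } → 3/2
v(bbrb) = { 0, 1, 3/2 | 2 } → 7/4
v(bbrbr) = { 0, 1, 3/2 | 7/4, 2 } → 13/8
v(bbrbrb) = { 0, 1, 3/2, 13/8 | 7/4, 2 } → 27/16
v(bbrbrbb) = { 0, 1, 3/2, 13/8, 27/16 | 7/4, 2 } → 55/32
v(bbrbrbbr) = { 0, 1, 3/2, 13/8, 27/16 | 55/32, 7/4, 2 } → 109/64
v(bbrbrbbrr) = { 0, 1, 3/2, 13/8, 27/16 | 109/64, 55/32, 7/4, 2 } → 217/128
v(bbrbrbbrrr) = { 0, 1, 3/2, 13/8, 27/16 | 217/128, 109/64, 55/32, 7/4, 2 } → 433/256
v(bbrbrbbrrrb) = { 0, 1, 3/2, 13/8, 27/16, 433/256 | 217/128, 109/64, 55/32, 7/4, 2 } → 867/512
v(bbrbrbbrrrbr) = { 0, 1, 3/2, 13/8, 27/16, 433/256 | 867/512, 217/128, 109/64, 55/32, 7/4, 2 } → 1733/1024
v(bbrbrbbrrrbrr) = { 0, 1, 3/2, 13/8, 27/16, 433/256 | 1733/1024, 867/512, 217/128, 109/64, 55/32, 7/4, 2 } → 3465/2048
v(bbrbrbbrrrbrrr) = { 0, 1, 3/2, 13/8, 27/16, 433/256 | 3465/2048, 1733/1024, 867/512, 217/128, 109/64, 55/32, 7/4, 2 } → 6929/4096
v(bbrbrbbrrrbrrrr) = { 0, 1, 3/2, 13/8, 27/16, 433/256 | 6929/4096, 3465/2048, 1733/1024, 867/512, 217/128, 109/64, 55/32, 7/4, 2 } → 13857/8192

13857/8192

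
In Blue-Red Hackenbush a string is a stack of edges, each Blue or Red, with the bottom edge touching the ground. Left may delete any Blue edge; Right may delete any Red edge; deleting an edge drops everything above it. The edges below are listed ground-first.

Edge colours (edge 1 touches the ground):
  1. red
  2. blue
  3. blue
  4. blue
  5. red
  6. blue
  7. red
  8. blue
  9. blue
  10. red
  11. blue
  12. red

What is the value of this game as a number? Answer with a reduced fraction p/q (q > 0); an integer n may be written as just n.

step 1: add red to get r; options L={ — } R={ 0 } = -1
step 2: add blue to get rb; options L={ -1 } R={ 0 } = -1/2
step 3: add blue to get rbb; options L={ -1, -1/2 } R={ 0 } = -1/4
step 4: add blue to get rbbb; options L={ -1, -1/2, -1/4 } R={ 0 } = -1/8
step 5: add red to get rbbbr; options L={ -1, -1/2, -1/4 } R={ -1/8, 0 } = -3/16
step 6: add blue to get rbbbrb; options L={ -1, -1/2, -1/4, -3/16 } R={ -1/8, 0 } = -5/32
step 7: add red to get rbbbrbr; options L={ -1, -1/2, -1/4, -3/16 } R={ -5/32, -1/8, 0 } = -11/64
step 8: add blue to get rbbbrbrb; options L={ -1, -1/2, -1/4, -3/16, -11/64 } R={ -5/32, -1/8, 0 } = -21/128
step 9: add blue to get rbbbrbrbb; options L={ -1, -1/2, -1/4, -3/16, -11/64, -21/128 } R={ -5/32, -1/8, 0 } = -41/256
step 10: add red to get rbbbrbrbbr; options L={ -1, -1/2, -1/4, -3/16, -11/64, -21/128 } R={ -41/256, -5/32, -1/8, 0 } = -83/512
step 11: add blue to get rbbbrbrbbrb; options L={ -1, -1/2, -1/4, -3/16, -11/64, -21/128, -83/512 } R={ -41/256, -5/32, -1/8, 0 } = -165/1024
step 12: add red to get rbbbrbrbbrbr; options L={ -1, -1/2, -1/4, -3/16, -11/64, -21/128, -83/512 } R={ -165/1024, -41/256, -5/32, -1/8, 0 } = -331/2048

-331/2048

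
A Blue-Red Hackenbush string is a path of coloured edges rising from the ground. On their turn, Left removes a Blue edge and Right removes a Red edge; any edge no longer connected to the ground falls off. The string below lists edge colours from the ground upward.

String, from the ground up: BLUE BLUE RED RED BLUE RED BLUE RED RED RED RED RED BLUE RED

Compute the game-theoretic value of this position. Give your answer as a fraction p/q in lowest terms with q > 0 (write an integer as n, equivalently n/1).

5381/4096

Recurse on prefixes of the 14-edge string BLUE BLUE RED RED BLUE RED BLUE RED RED RED RED RED BLUE RED:
val_1 [B]  L=[0]  R=[—]  — 1
val_2 [BB]  L=[0 1]  R=[—]  — 2
val_3 [BBR]  L=[0 1]  R=[2]  — 3/2
val_4 [BBRR]  L=[0 1]  R=[3/2 2]  — 5/4
val_5 [BBRRB]  L=[0 1 5/4]  R=[3/2 2]  — 11/8
val_6 [BBRRBR]  L=[0 1 5/4]  R=[11/8 3/2 2]  — 21/16
val_7 [BBRRBRB]  L=[0 1 5/4 21/16]  R=[11/8 3/2 2]  — 43/32
val_8 [BBRRBRBR]  L=[0 1 5/4 21/16]  R=[43/32 11/8 3/2 2]  — 85/64
val_9 [BBRRBRBRR]  L=[0 1 5/4 21/16]  R=[85/64 43/32 11/8 3/2 2]  — 169/128
val_10 [BBRRBRBRRR]  L=[0 1 5/4 21/16]  R=[169/128 85/64 43/32 11/8 3/2 2]  — 337/256
val_11 [BBRRBRBRRRR]  L=[0 1 5/4 21/16]  R=[337/256 169/128 85/64 43/32 11/8 3/2 2]  — 673/512
val_12 [BBRRBRBRRRRR]  L=[0 1 5/4 21/16]  R=[673/512 337/256 169/128 85/64 43/32 11/8 3/2 2]  — 1345/1024
val_13 [BBRRBRBRRRRRB]  L=[0 1 5/4 21/16 1345/1024]  R=[673/512 337/256 169/128 85/64 43/32 11/8 3/2 2]  — 2691/2048
val_14 [BBRRBRBRRRRRBR]  L=[0 1 5/4 21/16 1345/1024]  R=[2691/2048 673/512 337/256 169/128 85/64 43/32 11/8 3/2 2]  — 5381/4096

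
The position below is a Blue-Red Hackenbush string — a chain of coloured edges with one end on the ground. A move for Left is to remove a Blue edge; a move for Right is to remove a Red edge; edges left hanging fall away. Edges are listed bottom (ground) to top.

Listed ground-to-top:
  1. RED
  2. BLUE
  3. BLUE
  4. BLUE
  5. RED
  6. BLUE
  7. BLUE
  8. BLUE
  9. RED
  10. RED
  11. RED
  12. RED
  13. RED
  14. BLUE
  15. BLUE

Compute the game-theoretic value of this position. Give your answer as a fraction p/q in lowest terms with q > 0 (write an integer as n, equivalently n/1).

-2297/16384

Prefix values for RED BLUE BLUE BLUE RED BLUE BLUE BLUE RED RED RED RED RED BLUE BLUE via {L|R} + simplicity:
edge 1 of 15 (RED): { (no moves) | 0 } → -1
edge 2 of 15 (BLUE): { -1 | 0 } → -1/2
edge 3 of 15 (BLUE): { -1, -1/2 | 0 } → -1/4
edge 4 of 15 (BLUE): { -1, -1/2, -1/4 | 0 } → -1/8
edge 5 of 15 (RED): { -1, -1/2, -1/4 | -1/8, 0 } → -3/16
edge 6 of 15 (BLUE): { -1, -1/2, -1/4, -3/16 | -1/8, 0 } → -5/32
edge 7 of 15 (BLUE): { -1, -1/2, -1/4, -3/16, -5/32 | -1/8, 0 } → -9/64
edge 8 of 15 (BLUE): { -1, -1/2, -1/4, -3/16, -5/32, -9/64 | -1/8, 0 } → -17/128
edge 9 of 15 (RED): { -1, -1/2, -1/4, -3/16, -5/32, -9/64 | -17/128, -1/8, 0 } → -35/256
edge 10 of 15 (RED): { -1, -1/2, -1/4, -3/16, -5/32, -9/64 | -35/256, -17/128, -1/8, 0 } → -71/512
edge 11 of 15 (RED): { -1, -1/2, -1/4, -3/16, -5/32, -9/64 | -71/512, -35/256, -17/128, -1/8, 0 } → -143/1024
edge 12 of 15 (RED): { -1, -1/2, -1/4, -3/16, -5/32, -9/64 | -143/1024, -71/512, -35/256, -17/128, -1/8, 0 } → -287/2048
edge 13 of 15 (RED): { -1, -1/2, -1/4, -3/16, -5/32, -9/64 | -287/2048, -143/1024, -71/512, -35/256, -17/128, -1/8, 0 } → -575/4096
edge 14 of 15 (BLUE): { -1, -1/2, -1/4, -3/16, -5/32, -9/64, -575/4096 | -287/2048, -143/1024, -71/512, -35/256, -17/128, -1/8, 0 } → -1149/8192
edge 15 of 15 (BLUE): { -1, -1/2, -1/4, -3/16, -5/32, -9/64, -575/4096, -1149/8192 | -287/2048, -143/1024, -71/512, -35/256, -17/128, -1/8, 0 } → -2297/16384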